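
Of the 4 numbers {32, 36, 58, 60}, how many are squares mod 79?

2

(32/79) = +1 → QR.
(36/79) = +1 → QR.
(58/79) = -1 → non-residue.
(60/79) = -1 → non-residue.
Total quadratic residues among the 4: 2.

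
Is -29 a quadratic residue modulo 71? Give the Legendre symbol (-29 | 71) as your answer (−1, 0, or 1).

Euler's criterion: (-29/71) ≡ 42^35 (mod 71).
42^2 ≡ 60 (mod 71)
42^4 ≡ 50 (mod 71)
42^8 ≡ 15 (mod 71)
42^16 ≡ 12 (mod 71)
42^32 ≡ 2 (mod 71)
42^35 = 42^(32+2+1) ≡ 70 (mod 71).
Result is 70 ≡ −1, so (-29/71) = −1.

-1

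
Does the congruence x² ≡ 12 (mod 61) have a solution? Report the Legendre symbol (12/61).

Euler's criterion: (12/61) ≡ 12^30 (mod 61).
12^2 ≡ 22 (mod 61)
12^4 ≡ 57 (mod 61)
12^8 ≡ 16 (mod 61)
12^16 ≡ 12 (mod 61)
12^30 = 12^(16+8+4+2) ≡ 1 (mod 61).
Result is 1, so (12/61) = 1.

1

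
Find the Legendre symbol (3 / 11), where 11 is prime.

Euler's criterion: (3/11) ≡ 3^5 (mod 11).
3^2 ≡ 9 (mod 11)
3^4 ≡ 4 (mod 11)
3^5 = 3^(4+1) ≡ 1 (mod 11).
Result is 1, so (3/11) = 1.

1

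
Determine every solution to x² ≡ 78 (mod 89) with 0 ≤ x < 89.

89 ≡ 1 (mod 4), so we find a root by search.
Trying successive values, 16² = 256 ≡ 78 (mod 89). The other root is 89 − 16 = 73.

16, 73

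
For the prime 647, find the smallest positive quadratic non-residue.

5

(2/647) = +1, so 2 is a residue.
(3/647) = +1, so 3 is a residue.
(4/647) = +1, so 4 is a residue.
(5/647) = −1, so 5 is the smallest positive non-residue mod 647.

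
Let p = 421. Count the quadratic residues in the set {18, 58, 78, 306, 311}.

2

(18/421) = -1 → non-residue.
(58/421) = +1 → QR.
(78/421) = +1 → QR.
(306/421) = -1 → non-residue.
(311/421) = -1 → non-residue.
Total quadratic residues among the 5: 2.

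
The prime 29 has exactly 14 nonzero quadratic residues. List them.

1 4 5 6 7 9 13 16 20 22 23 24 25 28

Square k = 1,…,14 (k and 29−k give the same square):
1²=1, 2²=4, 3²=9, 4²=16, 5²=25, 6²≡7, 7²≡20, 8²≡6, 9²≡23, 10²≡13, 11²≡5, 12²≡28, 13²≡24, 14²≡22 (mod 29).
So the quadratic residues mod 29 are {1, 4, 5, 6, 7, 9, 13, 16, 20, 22, 23, 24, 25, 28}.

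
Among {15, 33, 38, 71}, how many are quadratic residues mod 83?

(15/83) = -1 → non-residue.
(33/83) = +1 → QR.
(38/83) = +1 → QR.
(71/83) = -1 → non-residue.
Total quadratic residues among the 4: 2.

2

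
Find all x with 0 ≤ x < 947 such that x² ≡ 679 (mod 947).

122, 825

Since 947 ≡ 3 (mod 4), a square root of 679 is 679^((947+1)/4) = 679^237 mod 947.
Repeated squaring: 679^2≡799, 679^4≡123, 679^8≡924, 679^16≡529, 679^32≡476, 679^64≡243, 679^128≡335 (mod 947).
679^237 = 679^(128+64+32+8+4+1) ≡ 122 (mod 947).
Check: 122² = 14884 ≡ 679 (mod 947). The two roots are 122 and 825.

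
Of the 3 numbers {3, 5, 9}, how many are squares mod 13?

2

(3/13) = +1 → QR.
(5/13) = -1 → non-residue.
(9/13) = +1 → QR.
Total quadratic residues among the 3: 2.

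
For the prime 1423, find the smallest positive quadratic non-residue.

3

(2/1423) = +1, so 2 is a residue.
(3/1423) = −1, so 3 is the smallest positive non-residue mod 1423.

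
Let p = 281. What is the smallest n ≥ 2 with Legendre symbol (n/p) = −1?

3

(2/281) = +1, so 2 is a residue.
(3/281) = −1, so 3 is the smallest positive non-residue mod 281.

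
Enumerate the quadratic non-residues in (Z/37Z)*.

Square k = 1,…,18 (k and 37−k give the same square):
1²=1, 2²=4, 3²=9, 4²=16, 5²=25, 6²=36, 7²≡12, 8²≡27, 9²≡7, 10²≡26, 11²≡10, 12²≡33, 13²≡21, 14²≡11, 15²≡3, 16²≡34, 17²≡30, 18²≡28 (mod 37).
The residues are {1, 3, 4, 7, 9, 10, 11, 12, 16, 21, 25, 26, 27, 28, 30, 33, 34, 36}; the non-residues are the remaining 18 nonzero classes.

2, 5, 6, 8, 13, 14, 15, 17, 18, 19, 20, 22, 23, 24, 29, 31, 32, 35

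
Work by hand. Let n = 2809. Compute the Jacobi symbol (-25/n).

1

First reduce: -25 ≡ 2784 (mod 2809).
Pull out 2^5: since 2809 ≡ 1 (mod 8), (2/2809) = +1, so (2/2809)^5 = +1.
Reciprocity: 87 ≡ 3 and 2809 ≡ 1 (mod 4), so (87/2809) = +(2809/87).
Reduce top mod 87: now compute (25/87).
Reciprocity: 25 ≡ 1 and 87 ≡ 3 (mod 4), so (25/87) = +(87/25).
Reduce top mod 25: now compute (12/25).
Pull out 2^2: since 25 ≡ 1 (mod 8), (2/25) = +1, so (2/25)^2 = +1.
Reciprocity: 3 ≡ 3 and 25 ≡ 1 (mod 4), so (3/25) = +(25/3).
Reduce top mod 3: now compute (1/3).
Reached (1/3) = 1. Collecting the sign flips along the way, the symbol is +1.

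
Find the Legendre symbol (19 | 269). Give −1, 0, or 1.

Euler's criterion: (19/269) ≡ 19^134 (mod 269).
19^2 ≡ 92 (mod 269)
19^4 ≡ 125 (mod 269)
19^8 ≡ 23 (mod 269)
19^16 ≡ 260 (mod 269)
19^32 ≡ 81 (mod 269)
19^64 ≡ 105 (mod 269)
19^128 ≡ 265 (mod 269)
19^134 = 19^(128+4+2) ≡ 268 (mod 269).
Result is 268 ≡ −1, so (19/269) = −1.

-1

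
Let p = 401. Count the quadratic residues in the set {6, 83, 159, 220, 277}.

(6/401) = -1 → non-residue.
(83/401) = +1 → QR.
(159/401) = +1 → QR.
(220/401) = +1 → QR.
(277/401) = -1 → non-residue.
Total quadratic residues among the 5: 3.

3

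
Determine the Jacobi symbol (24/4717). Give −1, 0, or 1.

-1

Pull out 2^3: since 4717 ≡ 5 (mod 8), (2/4717) = -1, so (2/4717)^3 = -1.
Reciprocity: 3 ≡ 3 and 4717 ≡ 1 (mod 4), so (3/4717) = +(4717/3).
Reduce top mod 3: now compute (1/3).
Reached (1/3) = 1. Collecting the sign flips along the way, the symbol is -1.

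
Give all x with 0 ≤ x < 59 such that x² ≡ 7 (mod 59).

19, 40

Since 59 ≡ 3 (mod 4), a square root of 7 is 7^((59+1)/4) = 7^15 mod 59.
Repeated squaring: 7^2≡49, 7^4≡41, 7^8≡29 (mod 59).
7^15 = 7^(8+4+2+1) ≡ 19 (mod 59).
Check: 19² = 361 ≡ 7 (mod 59). The two roots are 19 and 40.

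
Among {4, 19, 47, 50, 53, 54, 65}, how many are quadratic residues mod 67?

5

(4/67) = +1 → QR.
(19/67) = +1 → QR.
(47/67) = +1 → QR.
(50/67) = -1 → non-residue.
(53/67) = -1 → non-residue.
(54/67) = +1 → QR.
(65/67) = +1 → QR.
Total quadratic residues among the 7: 5.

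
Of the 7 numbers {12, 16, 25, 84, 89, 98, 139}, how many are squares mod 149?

(12/149) = -1 → non-residue.
(16/149) = +1 → QR.
(25/149) = +1 → QR.
(84/149) = -1 → non-residue.
(89/149) = -1 → non-residue.
(98/149) = -1 → non-residue.
(139/149) = -1 → non-residue.
Total quadratic residues among the 7: 2.

2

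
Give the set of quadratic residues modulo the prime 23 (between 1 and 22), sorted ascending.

1,2,3,4,6,8,9,12,13,16,18

Square k = 1,…,11 (k and 23−k give the same square):
1²=1, 2²=4, 3²=9, 4²=16, 5²≡2, 6²≡13, 7²≡3, 8²≡18, 9²≡12, 10²≡8, 11²≡6 (mod 23).
So the quadratic residues mod 23 are {1, 2, 3, 4, 6, 8, 9, 12, 13, 16, 18}.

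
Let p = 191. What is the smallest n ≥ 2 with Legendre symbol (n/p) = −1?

7

(2/191) = +1, so 2 is a residue.
(3/191) = +1, so 3 is a residue.
(4/191) = +1, so 4 is a residue.
(5/191) = +1, so 5 is a residue.
(6/191) = +1, so 6 is a residue.
(7/191) = −1, so 7 is the smallest positive non-residue mod 191.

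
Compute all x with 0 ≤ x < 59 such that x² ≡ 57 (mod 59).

23, 36

Since 59 ≡ 3 (mod 4), a square root of 57 is 57^((59+1)/4) = 57^15 mod 59.
Repeated squaring: 57^2≡4, 57^4≡16, 57^8≡20 (mod 59).
57^15 = 57^(8+4+2+1) ≡ 36 (mod 59).
Check: 36² = 1296 ≡ 57 (mod 59). The two roots are 23 and 36.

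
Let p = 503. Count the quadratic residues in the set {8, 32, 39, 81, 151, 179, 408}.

(8/503) = +1 → QR.
(32/503) = +1 → QR.
(39/503) = +1 → QR.
(81/503) = +1 → QR.
(151/503) = -1 → non-residue.
(179/503) = -1 → non-residue.
(408/503) = -1 → non-residue.
Total quadratic residues among the 7: 4.

4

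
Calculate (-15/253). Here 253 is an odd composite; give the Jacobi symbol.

-1

First reduce: -15 ≡ 238 (mod 253).
Pull out 2: since 253 ≡ 5 (mod 8), (2/253) = -1.
Reciprocity: 119 ≡ 3 and 253 ≡ 1 (mod 4), so (119/253) = +(253/119).
Reduce top mod 119: now compute (15/119).
Reciprocity: 15 ≡ 3 and 119 ≡ 3 (mod 4), so (15/119) = −(119/15).
Reduce top mod 15: now compute (14/15).
Pull out 2: since 15 ≡ 7 (mod 8), (2/15) = +1.
Reciprocity: 7 ≡ 3 and 15 ≡ 3 (mod 4), so (7/15) = −(15/7).
Reduce top mod 7: now compute (1/7).
Reached (1/7) = 1. Collecting the sign flips along the way, the symbol is -1.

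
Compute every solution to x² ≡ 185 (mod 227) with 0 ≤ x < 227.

56, 171

Since 227 ≡ 3 (mod 4), a square root of 185 is 185^((227+1)/4) = 185^57 mod 227.
Repeated squaring: 185^2≡175, 185^4≡207, 185^8≡173, 185^16≡192, 185^32≡90 (mod 227).
185^57 = 185^(32+16+8+1) ≡ 171 (mod 227).
Check: 171² = 29241 ≡ 185 (mod 227). The two roots are 56 and 171.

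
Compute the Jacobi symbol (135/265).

0

Reciprocity: 135 ≡ 3 and 265 ≡ 1 (mod 4), so (135/265) = +(265/135).
Reduce top mod 135: now compute (130/135).
Pull out 2: since 135 ≡ 7 (mod 8), (2/135) = +1.
Reciprocity: 65 ≡ 1 and 135 ≡ 3 (mod 4), so (65/135) = +(135/65).
Reduce top mod 65: now compute (5/65).
Reciprocity: 5 ≡ 1 and 65 ≡ 1 (mod 4), so (5/65) = +(65/5).
Reduce top mod 5: now compute (0/5).
Top reduces to 0: gcd > 1, so the symbol is 0.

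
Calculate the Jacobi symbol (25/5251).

1

Reciprocity: 25 ≡ 1 and 5251 ≡ 3 (mod 4), so (25/5251) = +(5251/25).
Reduce top mod 25: now compute (1/25).
Reached (1/25) = 1. Collecting the sign flips along the way, the symbol is +1.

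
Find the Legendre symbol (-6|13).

-1

First reduce: -6 ≡ 7 (mod 13).
Reciprocity: 7 ≡ 3 and 13 ≡ 1 (mod 4), so (7/13) = +(13/7).
Reduce top mod 7: now compute (6/7).
Pull out 2: since 7 ≡ 7 (mod 8), (2/7) = +1.
Reciprocity: 3 ≡ 3 and 7 ≡ 3 (mod 4), so (3/7) = −(7/3).
Reduce top mod 3: now compute (1/3).
Reached (1/3) = 1. Collecting the sign flips along the way, the symbol is -1.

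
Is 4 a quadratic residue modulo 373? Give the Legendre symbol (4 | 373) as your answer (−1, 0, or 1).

1

Euler's criterion: (4/373) ≡ 4^186 (mod 373).
4^2 ≡ 16 (mod 373)
4^4 ≡ 256 (mod 373)
4^8 ≡ 261 (mod 373)
4^16 ≡ 235 (mod 373)
4^32 ≡ 21 (mod 373)
4^64 ≡ 68 (mod 373)
4^128 ≡ 148 (mod 373)
4^186 = 4^(128+32+16+8+2) ≡ 1 (mod 373).
Result is 1, so (4/373) = 1.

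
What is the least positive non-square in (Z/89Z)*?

(2/89) = +1, so 2 is a residue.
(3/89) = −1, so 3 is the smallest positive non-residue mod 89.

3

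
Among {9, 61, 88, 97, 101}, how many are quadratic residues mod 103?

3

(9/103) = +1 → QR.
(61/103) = +1 → QR.
(88/103) = -1 → non-residue.
(97/103) = +1 → QR.
(101/103) = -1 → non-residue.
Total quadratic residues among the 5: 3.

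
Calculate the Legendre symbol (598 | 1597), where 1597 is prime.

-1

Pull out 2: since 1597 ≡ 5 (mod 8), (2/1597) = -1.
Reciprocity: 299 ≡ 3 and 1597 ≡ 1 (mod 4), so (299/1597) = +(1597/299).
Reduce top mod 299: now compute (102/299).
Pull out 2: since 299 ≡ 3 (mod 8), (2/299) = -1.
Reciprocity: 51 ≡ 3 and 299 ≡ 3 (mod 4), so (51/299) = −(299/51).
Reduce top mod 51: now compute (44/51).
Pull out 2^2: since 51 ≡ 3 (mod 8), (2/51) = -1, so (2/51)^2 = +1.
Reciprocity: 11 ≡ 3 and 51 ≡ 3 (mod 4), so (11/51) = −(51/11).
Reduce top mod 11: now compute (7/11).
Reciprocity: 7 ≡ 3 and 11 ≡ 3 (mod 4), so (7/11) = −(11/7).
Reduce top mod 7: now compute (4/7).
Pull out 2^2: since 7 ≡ 7 (mod 8), (2/7) = +1, so (2/7)^2 = +1.
Reached (1/7) = 1. Collecting the sign flips along the way, the symbol is -1.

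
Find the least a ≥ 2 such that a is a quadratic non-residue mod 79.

(2/79) = +1, so 2 is a residue.
(3/79) = −1, so 3 is the smallest positive non-residue mod 79.

3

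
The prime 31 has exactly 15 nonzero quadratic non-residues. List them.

3, 6, 11, 12, 13, 15, 17, 21, 22, 23, 24, 26, 27, 29, 30

Square k = 1,…,15 (k and 31−k give the same square):
1²=1, 2²=4, 3²=9, 4²=16, 5²=25, 6²≡5, 7²≡18, 8²≡2, 9²≡19, 10²≡7, 11²≡28, 12²≡20, 13²≡14, 14²≡10, 15²≡8 (mod 31).
The residues are {1, 2, 4, 5, 7, 8, 9, 10, 14, 16, 18, 19, 20, 25, 28}; the non-residues are the remaining 15 nonzero classes.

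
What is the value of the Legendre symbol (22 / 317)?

Pull out 2: since 317 ≡ 5 (mod 8), (2/317) = -1.
Reciprocity: 11 ≡ 3 and 317 ≡ 1 (mod 4), so (11/317) = +(317/11).
Reduce top mod 11: now compute (9/11).
Reciprocity: 9 ≡ 1 and 11 ≡ 3 (mod 4), so (9/11) = +(11/9).
Reduce top mod 9: now compute (2/9).
Pull out 2: since 9 ≡ 1 (mod 8), (2/9) = +1.
Reached (1/9) = 1. Collecting the sign flips along the way, the symbol is -1.

-1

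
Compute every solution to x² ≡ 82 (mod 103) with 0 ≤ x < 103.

44, 59

Since 103 ≡ 3 (mod 4), a square root of 82 is 82^((103+1)/4) = 82^26 mod 103.
Repeated squaring: 82^2≡29, 82^4≡17, 82^8≡83, 82^16≡91 (mod 103).
82^26 = 82^(16+8+2) ≡ 59 (mod 103).
Check: 59² = 3481 ≡ 82 (mod 103). The two roots are 44 and 59.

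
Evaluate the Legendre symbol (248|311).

-1

Pull out 2^3: since 311 ≡ 7 (mod 8), (2/311) = +1, so (2/311)^3 = +1.
Reciprocity: 31 ≡ 3 and 311 ≡ 3 (mod 4), so (31/311) = −(311/31).
Reduce top mod 31: now compute (1/31).
Reached (1/31) = 1. Collecting the sign flips along the way, the symbol is -1.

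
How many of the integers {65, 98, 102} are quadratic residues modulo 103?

1

(65/103) = -1 → non-residue.
(98/103) = +1 → QR.
(102/103) = -1 → non-residue.
Total quadratic residues among the 3: 1.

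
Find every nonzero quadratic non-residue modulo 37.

2 5 6 8 13 14 15 17 18 19 20 22 23 24 29 31 32 35

Square k = 1,…,18 (k and 37−k give the same square):
1²=1, 2²=4, 3²=9, 4²=16, 5²=25, 6²=36, 7²≡12, 8²≡27, 9²≡7, 10²≡26, 11²≡10, 12²≡33, 13²≡21, 14²≡11, 15²≡3, 16²≡34, 17²≡30, 18²≡28 (mod 37).
The residues are {1, 3, 4, 7, 9, 10, 11, 12, 16, 21, 25, 26, 27, 28, 30, 33, 34, 36}; the non-residues are the remaining 18 nonzero classes.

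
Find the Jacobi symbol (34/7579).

Pull out 2: since 7579 ≡ 3 (mod 8), (2/7579) = -1.
Reciprocity: 17 ≡ 1 and 7579 ≡ 3 (mod 4), so (17/7579) = +(7579/17).
Reduce top mod 17: now compute (14/17).
Pull out 2: since 17 ≡ 1 (mod 8), (2/17) = +1.
Reciprocity: 7 ≡ 3 and 17 ≡ 1 (mod 4), so (7/17) = +(17/7).
Reduce top mod 7: now compute (3/7).
Reciprocity: 3 ≡ 3 and 7 ≡ 3 (mod 4), so (3/7) = −(7/3).
Reduce top mod 3: now compute (1/3).
Reached (1/3) = 1. Collecting the sign flips along the way, the symbol is +1.

1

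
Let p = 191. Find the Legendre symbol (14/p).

-1

Euler's criterion: (14/191) ≡ 14^95 (mod 191).
14^2 ≡ 5 (mod 191)
14^4 ≡ 25 (mod 191)
14^8 ≡ 52 (mod 191)
14^16 ≡ 30 (mod 191)
14^32 ≡ 136 (mod 191)
14^64 ≡ 160 (mod 191)
14^95 = 14^(64+16+8+4+2+1) ≡ 190 (mod 191).
Result is 190 ≡ −1, so (14/191) = −1.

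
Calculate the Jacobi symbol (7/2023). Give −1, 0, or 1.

0

Reciprocity: 7 ≡ 3 and 2023 ≡ 3 (mod 4), so (7/2023) = −(2023/7).
Reduce top mod 7: now compute (0/7).
Top reduces to 0: gcd > 1, so the symbol is 0.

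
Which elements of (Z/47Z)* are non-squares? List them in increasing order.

5 10 11 13 15 19 20 22 23 26 29 30 31 33 35 38 39 40 41 43 44 45 46

Square k = 1,…,23 (k and 47−k give the same square):
1²=1, 2²=4, 3²=9, 4²=16, 5²=25, 6²=36, 7²≡2, 8²≡17, 9²≡34, 10²≡6, 11²≡27, 12²≡3, 13²≡28, 14²≡8, 15²≡37, 16²≡21, 17²≡7, 18²≡42, 19²≡32, 20²≡24, 21²≡18, 22²≡14, 23²≡12 (mod 47).
The residues are {1, 2, 3, 4, 6, 7, 8, 9, 12, 14, 16, 17, 18, 21, 24, 25, 27, 28, 32, 34, 36, 37, 42}; the non-residues are the remaining 23 nonzero classes.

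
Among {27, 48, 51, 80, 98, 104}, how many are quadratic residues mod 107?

(27/107) = +1 → QR.
(48/107) = +1 → QR.
(51/107) = -1 → non-residue.
(80/107) = -1 → non-residue.
(98/107) = -1 → non-residue.
(104/107) = -1 → non-residue.
Total quadratic residues among the 6: 2.

2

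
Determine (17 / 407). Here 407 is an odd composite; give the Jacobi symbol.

1

Reciprocity: 17 ≡ 1 and 407 ≡ 3 (mod 4), so (17/407) = +(407/17).
Reduce top mod 17: now compute (16/17).
Pull out 2^4: since 17 ≡ 1 (mod 8), (2/17) = +1, so (2/17)^4 = +1.
Reached (1/17) = 1. Collecting the sign flips along the way, the symbol is +1.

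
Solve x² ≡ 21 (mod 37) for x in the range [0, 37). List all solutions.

13, 24

37 ≡ 1 (mod 4), so we find a root by search.
Trying successive values, 13² = 169 ≡ 21 (mod 37). The other root is 37 − 13 = 24.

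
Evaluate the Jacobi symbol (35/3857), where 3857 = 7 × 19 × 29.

0

Reciprocity: 35 ≡ 3 and 3857 ≡ 1 (mod 4), so (35/3857) = +(3857/35).
Reduce top mod 35: now compute (7/35).
Reciprocity: 7 ≡ 3 and 35 ≡ 3 (mod 4), so (7/35) = −(35/7).
Reduce top mod 7: now compute (0/7).
Top reduces to 0: gcd > 1, so the symbol is 0.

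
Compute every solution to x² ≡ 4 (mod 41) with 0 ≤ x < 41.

41 ≡ 1 (mod 4), so we find a root by search.
Trying successive values, 2² = 4 ≡ 4 (mod 41). The other root is 41 − 2 = 39.

2, 39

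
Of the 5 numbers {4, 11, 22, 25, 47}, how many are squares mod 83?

(4/83) = +1 → QR.
(11/83) = +1 → QR.
(22/83) = -1 → non-residue.
(25/83) = +1 → QR.
(47/83) = -1 → non-residue.
Total quadratic residues among the 5: 3.

3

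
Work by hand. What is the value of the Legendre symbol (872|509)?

Euler's criterion: (872/509) ≡ 363^254 (mod 509).
363^2 ≡ 447 (mod 509)
363^4 ≡ 281 (mod 509)
363^8 ≡ 66 (mod 509)
363^16 ≡ 284 (mod 509)
363^32 ≡ 234 (mod 509)
363^64 ≡ 293 (mod 509)
363^128 ≡ 337 (mod 509)
363^254 = 363^(128+64+32+16+8+4+2) ≡ 508 (mod 509).
Result is 508 ≡ −1, so (872/509) = −1.

-1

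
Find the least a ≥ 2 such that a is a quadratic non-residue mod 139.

(2/139) = −1, so 2 is the smallest positive non-residue mod 139.

2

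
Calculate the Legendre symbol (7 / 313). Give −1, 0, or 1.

-1

Euler's criterion: (7/313) ≡ 7^156 (mod 313).
7^2 ≡ 49 (mod 313)
7^4 ≡ 210 (mod 313)
7^8 ≡ 280 (mod 313)
7^16 ≡ 150 (mod 313)
7^32 ≡ 277 (mod 313)
7^64 ≡ 44 (mod 313)
7^128 ≡ 58 (mod 313)
7^156 = 7^(128+16+8+4) ≡ 312 (mod 313).
Result is 312 ≡ −1, so (7/313) = −1.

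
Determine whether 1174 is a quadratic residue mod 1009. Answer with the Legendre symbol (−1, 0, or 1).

First reduce: 1174 ≡ 165 (mod 1009).
Reciprocity: 165 ≡ 1 and 1009 ≡ 1 (mod 4), so (165/1009) = +(1009/165).
Reduce top mod 165: now compute (19/165).
Reciprocity: 19 ≡ 3 and 165 ≡ 1 (mod 4), so (19/165) = +(165/19).
Reduce top mod 19: now compute (13/19).
Reciprocity: 13 ≡ 1 and 19 ≡ 3 (mod 4), so (13/19) = +(19/13).
Reduce top mod 13: now compute (6/13).
Pull out 2: since 13 ≡ 5 (mod 8), (2/13) = -1.
Reciprocity: 3 ≡ 3 and 13 ≡ 1 (mod 4), so (3/13) = +(13/3).
Reduce top mod 3: now compute (1/3).
Reached (1/3) = 1. Collecting the sign flips along the way, the symbol is -1.

-1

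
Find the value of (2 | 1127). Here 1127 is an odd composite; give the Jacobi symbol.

1

Pull out 2: since 1127 ≡ 7 (mod 8), (2/1127) = +1.
Reached (1/1127) = 1. Collecting the sign flips along the way, the symbol is +1.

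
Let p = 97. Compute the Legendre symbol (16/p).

Euler's criterion: (16/97) ≡ 16^48 (mod 97).
16^2 ≡ 62 (mod 97)
16^4 ≡ 61 (mod 97)
16^8 ≡ 35 (mod 97)
16^16 ≡ 61 (mod 97)
16^32 ≡ 35 (mod 97)
16^48 = 16^(32+16) ≡ 1 (mod 97).
Result is 1, so (16/97) = 1.

1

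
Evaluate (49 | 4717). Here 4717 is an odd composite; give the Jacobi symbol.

1

Reciprocity: 49 ≡ 1 and 4717 ≡ 1 (mod 4), so (49/4717) = +(4717/49).
Reduce top mod 49: now compute (13/49).
Reciprocity: 13 ≡ 1 and 49 ≡ 1 (mod 4), so (13/49) = +(49/13).
Reduce top mod 13: now compute (10/13).
Pull out 2: since 13 ≡ 5 (mod 8), (2/13) = -1.
Reciprocity: 5 ≡ 1 and 13 ≡ 1 (mod 4), so (5/13) = +(13/5).
Reduce top mod 5: now compute (3/5).
Reciprocity: 3 ≡ 3 and 5 ≡ 1 (mod 4), so (3/5) = +(5/3).
Reduce top mod 3: now compute (2/3).
Pull out 2: since 3 ≡ 3 (mod 8), (2/3) = -1.
Reached (1/3) = 1. Collecting the sign flips along the way, the symbol is +1.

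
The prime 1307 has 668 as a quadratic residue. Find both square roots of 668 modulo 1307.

Since 1307 ≡ 3 (mod 4), a square root of 668 is 668^((1307+1)/4) = 668^327 mod 1307.
Repeated squaring: 668^2≡537, 668^4≡829, 668^8≡1066, 668^16≡573, 668^32≡272, 668^64≡792, 668^128≡1211, 668^256≡67 (mod 1307).
668^327 = 668^(256+64+4+2+1) ≡ 445 (mod 1307).
Check: 445² = 198025 ≡ 668 (mod 1307). The two roots are 445 and 862.

445, 862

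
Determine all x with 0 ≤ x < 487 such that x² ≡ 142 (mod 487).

239, 248

Since 487 ≡ 3 (mod 4), a square root of 142 is 142^((487+1)/4) = 142^122 mod 487.
Repeated squaring: 142^2≡197, 142^4≡336, 142^8≡399, 142^16≡439, 142^32≡356, 142^64≡116 (mod 487).
142^122 = 142^(64+32+16+8+2) ≡ 248 (mod 487).
Check: 248² = 61504 ≡ 142 (mod 487). The two roots are 239 and 248.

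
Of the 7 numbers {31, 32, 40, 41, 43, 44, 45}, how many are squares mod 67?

1

(31/67) = -1 → non-residue.
(32/67) = -1 → non-residue.
(40/67) = +1 → QR.
(41/67) = -1 → non-residue.
(43/67) = -1 → non-residue.
(44/67) = -1 → non-residue.
(45/67) = -1 → non-residue.
Total quadratic residues among the 7: 1.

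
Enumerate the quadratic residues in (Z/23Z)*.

1, 2, 3, 4, 6, 8, 9, 12, 13, 16, 18

Square k = 1,…,11 (k and 23−k give the same square):
1²=1, 2²=4, 3²=9, 4²=16, 5²≡2, 6²≡13, 7²≡3, 8²≡18, 9²≡12, 10²≡8, 11²≡6 (mod 23).
So the quadratic residues mod 23 are {1, 2, 3, 4, 6, 8, 9, 12, 13, 16, 18}.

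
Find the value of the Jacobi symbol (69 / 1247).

Reciprocity: 69 ≡ 1 and 1247 ≡ 3 (mod 4), so (69/1247) = +(1247/69).
Reduce top mod 69: now compute (5/69).
Reciprocity: 5 ≡ 1 and 69 ≡ 1 (mod 4), so (5/69) = +(69/5).
Reduce top mod 5: now compute (4/5).
Pull out 2^2: since 5 ≡ 5 (mod 8), (2/5) = -1, so (2/5)^2 = +1.
Reached (1/5) = 1. Collecting the sign flips along the way, the symbol is +1.

1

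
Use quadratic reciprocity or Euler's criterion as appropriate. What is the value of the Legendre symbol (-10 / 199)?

Euler's criterion: (-10/199) ≡ 189^99 (mod 199).
189^2 ≡ 100 (mod 199)
189^4 ≡ 50 (mod 199)
189^8 ≡ 112 (mod 199)
189^16 ≡ 7 (mod 199)
189^32 ≡ 49 (mod 199)
189^64 ≡ 13 (mod 199)
189^99 = 189^(64+32+2+1) ≡ 198 (mod 199).
Result is 198 ≡ −1, so (-10/199) = −1.

-1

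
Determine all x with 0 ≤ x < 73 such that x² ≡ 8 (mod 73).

9, 64

73 ≡ 1 (mod 4), so we find a root by search.
Trying successive values, 9² = 81 ≡ 8 (mod 73). The other root is 73 − 9 = 64.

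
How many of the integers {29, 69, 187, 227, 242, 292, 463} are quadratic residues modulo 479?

(29/479) = -1 → non-residue.
(69/479) = +1 → QR.
(187/479) = -1 → non-residue.
(227/479) = -1 → non-residue.
(242/479) = +1 → QR.
(292/479) = +1 → QR.
(463/479) = -1 → non-residue.
Total quadratic residues among the 7: 3.

3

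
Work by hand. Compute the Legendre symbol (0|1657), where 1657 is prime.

Top reduces to 0: gcd > 1, so the symbol is 0.

0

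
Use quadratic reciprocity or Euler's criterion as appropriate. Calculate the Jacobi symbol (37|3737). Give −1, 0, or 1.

Reciprocity: 37 ≡ 1 and 3737 ≡ 1 (mod 4), so (37/3737) = +(3737/37).
Reduce top mod 37: now compute (0/37).
Top reduces to 0: gcd > 1, so the symbol is 0.

0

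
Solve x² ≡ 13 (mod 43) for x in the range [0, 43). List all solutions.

Since 43 ≡ 3 (mod 4), a square root of 13 is 13^((43+1)/4) = 13^11 mod 43.
Repeated squaring: 13^2≡40, 13^4≡9, 13^8≡38 (mod 43).
13^11 = 13^(8+2+1) ≡ 23 (mod 43).
Check: 23² = 529 ≡ 13 (mod 43). The two roots are 20 and 23.

20, 23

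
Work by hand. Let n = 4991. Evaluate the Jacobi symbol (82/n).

Pull out 2: since 4991 ≡ 7 (mod 8), (2/4991) = +1.
Reciprocity: 41 ≡ 1 and 4991 ≡ 3 (mod 4), so (41/4991) = +(4991/41).
Reduce top mod 41: now compute (30/41).
Pull out 2: since 41 ≡ 1 (mod 8), (2/41) = +1.
Reciprocity: 15 ≡ 3 and 41 ≡ 1 (mod 4), so (15/41) = +(41/15).
Reduce top mod 15: now compute (11/15).
Reciprocity: 11 ≡ 3 and 15 ≡ 3 (mod 4), so (11/15) = −(15/11).
Reduce top mod 11: now compute (4/11).
Pull out 2^2: since 11 ≡ 3 (mod 8), (2/11) = -1, so (2/11)^2 = +1.
Reached (1/11) = 1. Collecting the sign flips along the way, the symbol is -1.

-1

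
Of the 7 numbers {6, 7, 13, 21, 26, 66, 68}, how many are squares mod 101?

(6/101) = +1 → QR.
(7/101) = -1 → non-residue.
(13/101) = +1 → QR.
(21/101) = +1 → QR.
(26/101) = -1 → non-residue.
(66/101) = -1 → non-residue.
(68/101) = +1 → QR.
Total quadratic residues among the 7: 4.

4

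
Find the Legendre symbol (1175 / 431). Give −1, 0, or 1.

Euler's criterion: (1175/431) ≡ 313^215 (mod 431).
313^2 ≡ 132 (mod 431)
313^4 ≡ 184 (mod 431)
313^8 ≡ 238 (mod 431)
313^16 ≡ 183 (mod 431)
313^32 ≡ 302 (mod 431)
313^64 ≡ 263 (mod 431)
313^128 ≡ 209 (mod 431)
313^215 = 313^(128+64+16+4+2+1) ≡ 430 (mod 431).
Result is 430 ≡ −1, so (1175/431) = −1.

-1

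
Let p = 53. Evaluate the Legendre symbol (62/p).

1

Euler's criterion: (62/53) ≡ 9^26 (mod 53).
9^2 ≡ 28 (mod 53)
9^4 ≡ 42 (mod 53)
9^8 ≡ 15 (mod 53)
9^16 ≡ 13 (mod 53)
9^26 = 9^(16+8+2) ≡ 1 (mod 53).
Result is 1, so (62/53) = 1.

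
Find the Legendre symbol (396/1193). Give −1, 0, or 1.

1

Euler's criterion: (396/1193) ≡ 396^596 (mod 1193).
396^2 ≡ 533 (mod 1193)
396^4 ≡ 155 (mod 1193)
396^8 ≡ 165 (mod 1193)
396^16 ≡ 979 (mod 1193)
396^32 ≡ 462 (mod 1193)
396^64 ≡ 1090 (mod 1193)
396^128 ≡ 1065 (mod 1193)
396^256 ≡ 875 (mod 1193)
396^512 ≡ 912 (mod 1193)
396^596 = 396^(512+64+16+4) ≡ 1 (mod 1193).
Result is 1, so (396/1193) = 1.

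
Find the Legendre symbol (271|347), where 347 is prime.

1

Reciprocity: 271 ≡ 3 and 347 ≡ 3 (mod 4), so (271/347) = −(347/271).
Reduce top mod 271: now compute (76/271).
Pull out 2^2: since 271 ≡ 7 (mod 8), (2/271) = +1, so (2/271)^2 = +1.
Reciprocity: 19 ≡ 3 and 271 ≡ 3 (mod 4), so (19/271) = −(271/19).
Reduce top mod 19: now compute (5/19).
Reciprocity: 5 ≡ 1 and 19 ≡ 3 (mod 4), so (5/19) = +(19/5).
Reduce top mod 5: now compute (4/5).
Pull out 2^2: since 5 ≡ 5 (mod 8), (2/5) = -1, so (2/5)^2 = +1.
Reached (1/5) = 1. Collecting the sign flips along the way, the symbol is +1.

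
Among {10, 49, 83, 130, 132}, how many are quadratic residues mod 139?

(10/139) = -1 → non-residue.
(49/139) = +1 → QR.
(83/139) = +1 → QR.
(130/139) = -1 → non-residue.
(132/139) = -1 → non-residue.
Total quadratic residues among the 5: 2.

2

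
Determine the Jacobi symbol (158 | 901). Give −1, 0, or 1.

Pull out 2: since 901 ≡ 5 (mod 8), (2/901) = -1.
Reciprocity: 79 ≡ 3 and 901 ≡ 1 (mod 4), so (79/901) = +(901/79).
Reduce top mod 79: now compute (32/79).
Pull out 2^5: since 79 ≡ 7 (mod 8), (2/79) = +1, so (2/79)^5 = +1.
Reached (1/79) = 1. Collecting the sign flips along the way, the symbol is -1.

-1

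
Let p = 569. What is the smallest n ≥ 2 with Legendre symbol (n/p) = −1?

(2/569) = +1, so 2 is a residue.
(3/569) = −1, so 3 is the smallest positive non-residue mod 569.

3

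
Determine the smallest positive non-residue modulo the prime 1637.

(2/1637) = −1, so 2 is the smallest positive non-residue mod 1637.

2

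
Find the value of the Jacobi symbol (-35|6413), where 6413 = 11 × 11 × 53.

-1

First reduce: -35 ≡ 6378 (mod 6413).
Pull out 2: since 6413 ≡ 5 (mod 8), (2/6413) = -1.
Reciprocity: 3189 ≡ 1 and 6413 ≡ 1 (mod 4), so (3189/6413) = +(6413/3189).
Reduce top mod 3189: now compute (35/3189).
Reciprocity: 35 ≡ 3 and 3189 ≡ 1 (mod 4), so (35/3189) = +(3189/35).
Reduce top mod 35: now compute (4/35).
Pull out 2^2: since 35 ≡ 3 (mod 8), (2/35) = -1, so (2/35)^2 = +1.
Reached (1/35) = 1. Collecting the sign flips along the way, the symbol is -1.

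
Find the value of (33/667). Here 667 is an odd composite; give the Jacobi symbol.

-1

Reciprocity: 33 ≡ 1 and 667 ≡ 3 (mod 4), so (33/667) = +(667/33).
Reduce top mod 33: now compute (7/33).
Reciprocity: 7 ≡ 3 and 33 ≡ 1 (mod 4), so (7/33) = +(33/7).
Reduce top mod 7: now compute (5/7).
Reciprocity: 5 ≡ 1 and 7 ≡ 3 (mod 4), so (5/7) = +(7/5).
Reduce top mod 5: now compute (2/5).
Pull out 2: since 5 ≡ 5 (mod 8), (2/5) = -1.
Reached (1/5) = 1. Collecting the sign flips along the way, the symbol is -1.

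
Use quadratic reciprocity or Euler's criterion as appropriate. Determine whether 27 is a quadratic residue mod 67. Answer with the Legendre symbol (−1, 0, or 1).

-1

Euler's criterion: (27/67) ≡ 27^33 (mod 67).
27^2 ≡ 59 (mod 67)
27^4 ≡ 64 (mod 67)
27^8 ≡ 9 (mod 67)
27^16 ≡ 14 (mod 67)
27^32 ≡ 62 (mod 67)
27^33 = 27^(32+1) ≡ 66 (mod 67).
Result is 66 ≡ −1, so (27/67) = −1.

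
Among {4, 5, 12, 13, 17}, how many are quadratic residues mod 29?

3

(4/29) = +1 → QR.
(5/29) = +1 → QR.
(12/29) = -1 → non-residue.
(13/29) = +1 → QR.
(17/29) = -1 → non-residue.
Total quadratic residues among the 5: 3.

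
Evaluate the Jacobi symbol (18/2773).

-1

Pull out 2: since 2773 ≡ 5 (mod 8), (2/2773) = -1.
Reciprocity: 9 ≡ 1 and 2773 ≡ 1 (mod 4), so (9/2773) = +(2773/9).
Reduce top mod 9: now compute (1/9).
Reached (1/9) = 1. Collecting the sign flips along the way, the symbol is -1.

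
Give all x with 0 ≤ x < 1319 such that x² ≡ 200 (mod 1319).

74, 1245

Since 1319 ≡ 3 (mod 4), a square root of 200 is 200^((1319+1)/4) = 200^330 mod 1319.
Repeated squaring: 200^2≡430, 200^4≡240, 200^8≡883, 200^16≡160, 200^32≡539, 200^64≡341, 200^128≡209, 200^256≡154 (mod 1319).
200^330 = 200^(256+64+8+2) ≡ 1245 (mod 1319).
Check: 1245² = 1550025 ≡ 200 (mod 1319). The two roots are 74 and 1245.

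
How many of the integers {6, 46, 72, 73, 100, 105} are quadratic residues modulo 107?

(6/107) = -1 → non-residue.
(46/107) = -1 → non-residue.
(72/107) = -1 → non-residue.
(73/107) = -1 → non-residue.
(100/107) = +1 → QR.
(105/107) = +1 → QR.
Total quadratic residues among the 6: 2.

2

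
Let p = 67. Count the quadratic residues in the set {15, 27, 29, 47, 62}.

4

(15/67) = +1 → QR.
(27/67) = -1 → non-residue.
(29/67) = +1 → QR.
(47/67) = +1 → QR.
(62/67) = +1 → QR.
Total quadratic residues among the 5: 4.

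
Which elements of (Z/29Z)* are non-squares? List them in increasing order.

Square k = 1,…,14 (k and 29−k give the same square):
1²=1, 2²=4, 3²=9, 4²=16, 5²=25, 6²≡7, 7²≡20, 8²≡6, 9²≡23, 10²≡13, 11²≡5, 12²≡28, 13²≡24, 14²≡22 (mod 29).
The residues are {1, 4, 5, 6, 7, 9, 13, 16, 20, 22, 23, 24, 25, 28}; the non-residues are the remaining 14 nonzero classes.

2,3,8,10,11,12,14,15,17,18,19,21,26,27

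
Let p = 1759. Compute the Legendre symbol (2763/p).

1

First reduce: 2763 ≡ 1004 (mod 1759).
Pull out 2^2: since 1759 ≡ 7 (mod 8), (2/1759) = +1, so (2/1759)^2 = +1.
Reciprocity: 251 ≡ 3 and 1759 ≡ 3 (mod 4), so (251/1759) = −(1759/251).
Reduce top mod 251: now compute (2/251).
Pull out 2: since 251 ≡ 3 (mod 8), (2/251) = -1.
Reached (1/251) = 1. Collecting the sign flips along the way, the symbol is +1.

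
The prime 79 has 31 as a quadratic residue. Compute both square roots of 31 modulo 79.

30, 49

Since 79 ≡ 3 (mod 4), a square root of 31 is 31^((79+1)/4) = 31^20 mod 79.
Repeated squaring: 31^2≡13, 31^4≡11, 31^8≡42, 31^16≡26 (mod 79).
31^20 = 31^(16+4) ≡ 49 (mod 79).
Check: 49² = 2401 ≡ 31 (mod 79). The two roots are 30 and 49.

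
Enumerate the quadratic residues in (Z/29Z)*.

1, 4, 5, 6, 7, 9, 13, 16, 20, 22, 23, 24, 25, 28

Square k = 1,…,14 (k and 29−k give the same square):
1²=1, 2²=4, 3²=9, 4²=16, 5²=25, 6²≡7, 7²≡20, 8²≡6, 9²≡23, 10²≡13, 11²≡5, 12²≡28, 13²≡24, 14²≡22 (mod 29).
So the quadratic residues mod 29 are {1, 4, 5, 6, 7, 9, 13, 16, 20, 22, 23, 24, 25, 28}.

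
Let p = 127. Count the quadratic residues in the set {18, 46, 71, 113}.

(18/127) = +1 → QR.
(46/127) = -1 → non-residue.
(71/127) = +1 → QR.
(113/127) = +1 → QR.
Total quadratic residues among the 4: 3.

3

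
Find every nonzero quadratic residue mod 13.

Square k = 1,…,6 (k and 13−k give the same square):
1²=1, 2²=4, 3²=9, 4²≡3, 5²≡12, 6²≡10 (mod 13).
So the quadratic residues mod 13 are {1, 3, 4, 9, 10, 12}.

1, 3, 4, 9, 10, 12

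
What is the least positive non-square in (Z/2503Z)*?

(2/2503) = +1, so 2 is a residue.
(3/2503) = −1, so 3 is the smallest positive non-residue mod 2503.

3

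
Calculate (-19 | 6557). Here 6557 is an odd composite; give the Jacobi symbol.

-1

First reduce: -19 ≡ 6538 (mod 6557).
Pull out 2: since 6557 ≡ 5 (mod 8), (2/6557) = -1.
Reciprocity: 3269 ≡ 1 and 6557 ≡ 1 (mod 4), so (3269/6557) = +(6557/3269).
Reduce top mod 3269: now compute (19/3269).
Reciprocity: 19 ≡ 3 and 3269 ≡ 1 (mod 4), so (19/3269) = +(3269/19).
Reduce top mod 19: now compute (1/19).
Reached (1/19) = 1. Collecting the sign flips along the way, the symbol is -1.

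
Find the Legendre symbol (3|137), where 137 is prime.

Reciprocity: 3 ≡ 3 and 137 ≡ 1 (mod 4), so (3/137) = +(137/3).
Reduce top mod 3: now compute (2/3).
Pull out 2: since 3 ≡ 3 (mod 8), (2/3) = -1.
Reached (1/3) = 1. Collecting the sign flips along the way, the symbol is -1.

-1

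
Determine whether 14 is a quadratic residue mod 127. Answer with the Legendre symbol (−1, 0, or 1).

Euler's criterion: (14/127) ≡ 14^63 (mod 127).
14^2 ≡ 69 (mod 127)
14^4 ≡ 62 (mod 127)
14^8 ≡ 34 (mod 127)
14^16 ≡ 13 (mod 127)
14^32 ≡ 42 (mod 127)
14^63 = 14^(32+16+8+4+2+1) ≡ 126 (mod 127).
Result is 126 ≡ −1, so (14/127) = −1.

-1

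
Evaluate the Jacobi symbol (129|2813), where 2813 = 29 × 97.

Reciprocity: 129 ≡ 1 and 2813 ≡ 1 (mod 4), so (129/2813) = +(2813/129).
Reduce top mod 129: now compute (104/129).
Pull out 2^3: since 129 ≡ 1 (mod 8), (2/129) = +1, so (2/129)^3 = +1.
Reciprocity: 13 ≡ 1 and 129 ≡ 1 (mod 4), so (13/129) = +(129/13).
Reduce top mod 13: now compute (12/13).
Pull out 2^2: since 13 ≡ 5 (mod 8), (2/13) = -1, so (2/13)^2 = +1.
Reciprocity: 3 ≡ 3 and 13 ≡ 1 (mod 4), so (3/13) = +(13/3).
Reduce top mod 3: now compute (1/3).
Reached (1/3) = 1. Collecting the sign flips along the way, the symbol is +1.

1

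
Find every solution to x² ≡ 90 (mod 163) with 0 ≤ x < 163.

Since 163 ≡ 3 (mod 4), a square root of 90 is 90^((163+1)/4) = 90^41 mod 163.
Repeated squaring: 90^2≡113, 90^4≡55, 90^8≡91, 90^16≡131, 90^32≡46 (mod 163).
90^41 = 90^(32+8+1) ≡ 47 (mod 163).
Check: 47² = 2209 ≡ 90 (mod 163). The two roots are 47 and 116.

47, 116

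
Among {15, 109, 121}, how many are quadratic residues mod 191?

3

(15/191) = +1 → QR.
(109/191) = +1 → QR.
(121/191) = +1 → QR.
Total quadratic residues among the 3: 3.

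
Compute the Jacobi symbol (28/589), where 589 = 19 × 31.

Pull out 2^2: since 589 ≡ 5 (mod 8), (2/589) = -1, so (2/589)^2 = +1.
Reciprocity: 7 ≡ 3 and 589 ≡ 1 (mod 4), so (7/589) = +(589/7).
Reduce top mod 7: now compute (1/7).
Reached (1/7) = 1. Collecting the sign flips along the way, the symbol is +1.

1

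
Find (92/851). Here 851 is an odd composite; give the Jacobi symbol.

0

Pull out 2^2: since 851 ≡ 3 (mod 8), (2/851) = -1, so (2/851)^2 = +1.
Reciprocity: 23 ≡ 3 and 851 ≡ 3 (mod 4), so (23/851) = −(851/23).
Reduce top mod 23: now compute (0/23).
Top reduces to 0: gcd > 1, so the symbol is 0.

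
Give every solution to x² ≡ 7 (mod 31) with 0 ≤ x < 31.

10, 21

Since 31 ≡ 3 (mod 4), a square root of 7 is 7^((31+1)/4) = 7^8 mod 31.
Repeated squaring: 7^2≡18, 7^4≡14, 7^8≡10 (mod 31).
7^8 = 7^(8) ≡ 10 (mod 31).
Check: 10² = 100 ≡ 7 (mod 31). The two roots are 10 and 21.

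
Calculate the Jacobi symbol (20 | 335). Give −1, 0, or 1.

Pull out 2^2: since 335 ≡ 7 (mod 8), (2/335) = +1, so (2/335)^2 = +1.
Reciprocity: 5 ≡ 1 and 335 ≡ 3 (mod 4), so (5/335) = +(335/5).
Reduce top mod 5: now compute (0/5).
Top reduces to 0: gcd > 1, so the symbol is 0.

0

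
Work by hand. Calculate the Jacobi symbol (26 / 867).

-1

Pull out 2: since 867 ≡ 3 (mod 8), (2/867) = -1.
Reciprocity: 13 ≡ 1 and 867 ≡ 3 (mod 4), so (13/867) = +(867/13).
Reduce top mod 13: now compute (9/13).
Reciprocity: 9 ≡ 1 and 13 ≡ 1 (mod 4), so (9/13) = +(13/9).
Reduce top mod 9: now compute (4/9).
Pull out 2^2: since 9 ≡ 1 (mod 8), (2/9) = +1, so (2/9)^2 = +1.
Reached (1/9) = 1. Collecting the sign flips along the way, the symbol is -1.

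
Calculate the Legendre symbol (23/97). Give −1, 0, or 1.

-1

Reciprocity: 23 ≡ 3 and 97 ≡ 1 (mod 4), so (23/97) = +(97/23).
Reduce top mod 23: now compute (5/23).
Reciprocity: 5 ≡ 1 and 23 ≡ 3 (mod 4), so (5/23) = +(23/5).
Reduce top mod 5: now compute (3/5).
Reciprocity: 3 ≡ 3 and 5 ≡ 1 (mod 4), so (3/5) = +(5/3).
Reduce top mod 3: now compute (2/3).
Pull out 2: since 3 ≡ 3 (mod 8), (2/3) = -1.
Reached (1/3) = 1. Collecting the sign flips along the way, the symbol is -1.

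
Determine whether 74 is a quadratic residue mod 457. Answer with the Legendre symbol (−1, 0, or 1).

-1

Euler's criterion: (74/457) ≡ 74^228 (mod 457).
74^2 ≡ 449 (mod 457)
74^4 ≡ 64 (mod 457)
74^8 ≡ 440 (mod 457)
74^16 ≡ 289 (mod 457)
74^32 ≡ 347 (mod 457)
74^64 ≡ 218 (mod 457)
74^128 ≡ 453 (mod 457)
74^228 = 74^(128+64+32+4) ≡ 456 (mod 457).
Result is 456 ≡ −1, so (74/457) = −1.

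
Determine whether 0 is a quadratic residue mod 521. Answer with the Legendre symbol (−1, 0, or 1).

Top reduces to 0: gcd > 1, so the symbol is 0.

0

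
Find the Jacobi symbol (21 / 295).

Reciprocity: 21 ≡ 1 and 295 ≡ 3 (mod 4), so (21/295) = +(295/21).
Reduce top mod 21: now compute (1/21).
Reached (1/21) = 1. Collecting the sign flips along the way, the symbol is +1.

1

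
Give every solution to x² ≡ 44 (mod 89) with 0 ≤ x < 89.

20, 69

89 ≡ 1 (mod 4), so we find a root by search.
Trying successive values, 20² = 400 ≡ 44 (mod 89). The other root is 89 − 20 = 69.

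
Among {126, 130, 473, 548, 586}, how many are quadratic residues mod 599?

(126/599) = -1 → non-residue.
(130/599) = +1 → QR.
(473/599) = +1 → QR.
(548/599) = -1 → non-residue.
(586/599) = -1 → non-residue.
Total quadratic residues among the 5: 2.

2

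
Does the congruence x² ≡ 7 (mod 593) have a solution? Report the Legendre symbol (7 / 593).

Reciprocity: 7 ≡ 3 and 593 ≡ 1 (mod 4), so (7/593) = +(593/7).
Reduce top mod 7: now compute (5/7).
Reciprocity: 5 ≡ 1 and 7 ≡ 3 (mod 4), so (5/7) = +(7/5).
Reduce top mod 5: now compute (2/5).
Pull out 2: since 5 ≡ 5 (mod 8), (2/5) = -1.
Reached (1/5) = 1. Collecting the sign flips along the way, the symbol is -1.

-1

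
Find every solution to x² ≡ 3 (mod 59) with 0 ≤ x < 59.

11, 48

Since 59 ≡ 3 (mod 4), a square root of 3 is 3^((59+1)/4) = 3^15 mod 59.
Repeated squaring: 3^2≡9, 3^4≡22, 3^8≡12 (mod 59).
3^15 = 3^(8+4+2+1) ≡ 48 (mod 59).
Check: 48² = 2304 ≡ 3 (mod 59). The two roots are 11 and 48.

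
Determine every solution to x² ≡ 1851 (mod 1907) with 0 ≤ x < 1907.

571, 1336

Since 1907 ≡ 3 (mod 4), a square root of 1851 is 1851^((1907+1)/4) = 1851^477 mod 1907.
Repeated squaring: 1851^2≡1229, 1851^4≡97, 1851^8≡1781, 1851^16≡620, 1851^32≡1093, 1851^64≡867, 1851^128≡331, 1851^256≡862 (mod 1907).
1851^477 = 1851^(256+128+64+16+8+4+1) ≡ 571 (mod 1907).
Check: 571² = 326041 ≡ 1851 (mod 1907). The two roots are 571 and 1336.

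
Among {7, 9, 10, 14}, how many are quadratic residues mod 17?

1

(7/17) = -1 → non-residue.
(9/17) = +1 → QR.
(10/17) = -1 → non-residue.
(14/17) = -1 → non-residue.
Total quadratic residues among the 4: 1.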